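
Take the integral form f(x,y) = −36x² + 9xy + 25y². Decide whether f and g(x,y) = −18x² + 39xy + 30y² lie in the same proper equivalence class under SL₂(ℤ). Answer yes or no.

D₁ = 3681, D₂ = 3681
river cycle of f (length 46): (25, 41, -20), (-20, 39, 27), (27, 15, -32), (-32, 49, 10), (10, 51, -27), (-27, 57, 4), (4, 55, -41), (-41, 27, 18), (18, 45, -23), (-23, 47, 16), … (36 more)
river cycle of g (length 54): (30, 21, -27), (-27, 33, 24), (24, 15, -36), (-36, 57, 3), (3, 57, -36), (-36, 15, 24), (24, 33, -27), (-27, 21, 30), (30, 39, -18), (-18, 33, 36), … (44 more)
cycles differ ⇒ inequivalent

no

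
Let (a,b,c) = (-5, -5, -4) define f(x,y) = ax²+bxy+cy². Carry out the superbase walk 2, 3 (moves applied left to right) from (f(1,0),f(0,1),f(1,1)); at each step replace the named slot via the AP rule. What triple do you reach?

start (-5,-4,-14) = (f(1,0),f(0,1),f(1,1))
replace slot 2: 2·((-5)+(-14)) − (-4) = -34 → (-5,-34,-14)
replace slot 3: 2·((-5)+(-34)) − (-14) = -64 → (-5,-34,-64)

-5,-34,-64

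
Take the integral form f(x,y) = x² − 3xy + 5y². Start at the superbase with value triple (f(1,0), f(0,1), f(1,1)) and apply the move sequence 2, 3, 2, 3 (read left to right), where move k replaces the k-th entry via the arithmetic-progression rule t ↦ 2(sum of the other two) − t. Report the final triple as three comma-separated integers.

start (1,5,3) = (f(1,0),f(0,1),f(1,1))
replace slot 2: 2·(1+3) − 5 = 3 → (1,3,3)
replace slot 3: 2·(1+3) − 3 = 5 → (1,3,5)
replace slot 2: 2·(1+5) − 3 = 9 → (1,9,5)
replace slot 3: 2·(1+9) − 5 = 15 → (1,9,15)

1,9,15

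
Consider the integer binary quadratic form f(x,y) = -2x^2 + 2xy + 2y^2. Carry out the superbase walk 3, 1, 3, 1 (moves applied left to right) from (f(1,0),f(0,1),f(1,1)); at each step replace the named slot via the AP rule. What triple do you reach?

start (-2,2,2) = (f(1,0),f(0,1),f(1,1))
replace slot 3: 2·((-2)+2) − 2 = -2 → (-2,2,-2)
replace slot 1: 2·(2+(-2)) − (-2) = 2 → (2,2,-2)
replace slot 3: 2·(2+2) − (-2) = 10 → (2,2,10)
replace slot 1: 2·(2+10) − 2 = 22 → (22,2,10)

22,2,10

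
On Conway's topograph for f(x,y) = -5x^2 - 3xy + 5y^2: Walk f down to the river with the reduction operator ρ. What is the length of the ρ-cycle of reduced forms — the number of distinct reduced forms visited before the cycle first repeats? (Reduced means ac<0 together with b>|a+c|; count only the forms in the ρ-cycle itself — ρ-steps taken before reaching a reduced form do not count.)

D = 109, ⌊√D⌋ = 10
descent: ρ → (5,3,-5)  [lands on river]
river: ρ → (-5,7,3)
river: ρ → (3,5,-7)
river: ρ → (-7,9,1)
river: ρ → (1,9,-7)
river: ρ → (-7,5,3)
river: ρ → (3,7,-5)
river: ρ → (-5,3,5)
river: ρ → (5,7,-3)
river: ρ → (-3,5,7)
river: ρ → (7,9,-1)
river: ρ → (-1,9,7)
river: ρ → (7,5,-3)
river: ρ → (-3,7,5)
ρ-cycle length = 14 (tail of 1 descent step not counted)

14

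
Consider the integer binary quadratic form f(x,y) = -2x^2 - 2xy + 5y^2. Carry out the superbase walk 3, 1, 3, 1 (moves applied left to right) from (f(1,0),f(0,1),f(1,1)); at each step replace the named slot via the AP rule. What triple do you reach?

start (-2,5,1) = (f(1,0),f(0,1),f(1,1))
replace slot 3: 2·((-2)+5) − 1 = 5 → (-2,5,5)
replace slot 1: 2·(5+5) − (-2) = 22 → (22,5,5)
replace slot 3: 2·(22+5) − 5 = 49 → (22,5,49)
replace slot 1: 2·(5+49) − 22 = 86 → (86,5,49)

86,5,49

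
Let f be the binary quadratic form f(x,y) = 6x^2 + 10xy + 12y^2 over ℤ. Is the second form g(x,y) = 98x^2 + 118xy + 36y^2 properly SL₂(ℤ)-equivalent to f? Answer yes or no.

D₁ = -188, D₂ = -188
f: translate: b→-2 (≡10 mod 12), so (6,10,12)→(6,-2,8)
f: reduced (well bottom): (6,-2,8) with a≤c, −a<b≤a
g: translate: b→-78 (≡118 mod 196), so (98,118,36)→(98,-78,16)
g: flip: (98,-78,16)→(16,78,98)
g: translate: b→14 (≡78 mod 32), so (16,78,98)→(16,14,6)
g: flip: (16,14,6)→(6,-14,16)
g: translate: b→-2 (≡-14 mod 12), so (6,-14,16)→(6,-2,8)
g: reduced (well bottom): (6,-2,8) with a≤c, −a<b≤a
reduced forms (6, -2, 8) vs (6, -2, 8) ⇒ equivalent

yes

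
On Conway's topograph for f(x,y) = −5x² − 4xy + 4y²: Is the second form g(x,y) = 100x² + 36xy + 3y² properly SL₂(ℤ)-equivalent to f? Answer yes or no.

D₁ = 96, D₂ = 96
river cycle of f (length 4): (4, 4, -5), (-5, 6, 3), (3, 6, -5), (-5, 4, 4)
river cycle of g (length 4): (3, 6, -5), (-5, 4, 4), (4, 4, -5), (-5, 6, 3)
cycles coincide ⇒ equivalent

yes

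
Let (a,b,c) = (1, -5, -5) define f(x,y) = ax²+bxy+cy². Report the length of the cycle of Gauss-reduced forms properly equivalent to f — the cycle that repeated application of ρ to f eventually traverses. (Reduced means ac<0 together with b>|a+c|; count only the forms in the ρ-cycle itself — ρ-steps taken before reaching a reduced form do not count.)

D = 45, ⌊√D⌋ = 6
descent: ρ → (-5,5,1)  [lands on river]
river: ρ → (1,5,-5)
ρ-cycle length = 2 (tail of 1 descent step not counted)

2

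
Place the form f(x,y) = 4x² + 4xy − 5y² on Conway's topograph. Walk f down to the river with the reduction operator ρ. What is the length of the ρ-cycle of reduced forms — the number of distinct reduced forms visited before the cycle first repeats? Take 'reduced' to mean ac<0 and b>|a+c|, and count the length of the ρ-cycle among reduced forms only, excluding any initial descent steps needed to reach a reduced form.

D = 96, ⌊√D⌋ = 9
river: ρ → (-5,6,3)
river: ρ → (3,6,-5)
river: ρ → (-5,4,4)
river: ρ → (4,4,-5)
ρ-cycle length = 4 (tail of 0 descent steps not counted)

4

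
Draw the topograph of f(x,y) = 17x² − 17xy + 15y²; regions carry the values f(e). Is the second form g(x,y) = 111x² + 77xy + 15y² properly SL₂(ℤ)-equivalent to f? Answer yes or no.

D₁ = -731, D₂ = -731
f: translate: b→17 (≡-17 mod 34), so (17,-17,15)→(17,17,15)
f: flip: (17,17,15)→(15,-17,17)
f: translate: b→13 (≡-17 mod 30), so (15,-17,17)→(15,13,15)
f: reduced (well bottom): (15,13,15) with a≤c, −a<b≤a
g: flip: (111,77,15)→(15,-77,111)
g: translate: b→13 (≡-77 mod 30), so (15,-77,111)→(15,13,15)
g: reduced (well bottom): (15,13,15) with a≤c, −a<b≤a
reduced forms (15, 13, 15) vs (15, 13, 15) ⇒ equivalent

yes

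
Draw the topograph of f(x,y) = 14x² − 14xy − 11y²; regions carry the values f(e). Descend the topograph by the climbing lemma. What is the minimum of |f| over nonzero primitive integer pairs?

descent: ρ → (-11,14,14)  [lands on river]
river: ρ → (14,14,-11)
river: ρ → (-11,8,17)
river: ρ → (17,26,-2)
river: ρ → (-2,26,17)
river: ρ → (17,8,-11)
closes: descent 1, river 6
min |a| on river = 2

2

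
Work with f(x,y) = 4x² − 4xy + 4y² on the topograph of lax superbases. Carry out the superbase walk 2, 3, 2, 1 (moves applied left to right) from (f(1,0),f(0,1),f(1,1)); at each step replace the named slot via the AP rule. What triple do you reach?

start (4,4,4) = (f(1,0),f(0,1),f(1,1))
replace slot 2: 2·(4+4) − 4 = 12 → (4,12,4)
replace slot 3: 2·(4+12) − 4 = 28 → (4,12,28)
replace slot 2: 2·(4+28) − 12 = 52 → (4,52,28)
replace slot 1: 2·(52+28) − 4 = 156 → (156,52,28)

156,52,28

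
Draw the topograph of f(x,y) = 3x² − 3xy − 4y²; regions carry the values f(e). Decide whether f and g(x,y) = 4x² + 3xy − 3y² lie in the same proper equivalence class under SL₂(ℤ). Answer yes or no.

D₁ = 57, D₂ = 57
river cycle of f (length 6): (-4, 3, 3), (3, 3, -4), (-4, 5, 2), (2, 7, -1), (-1, 7, 2), (2, 5, -4)
river cycle of g (length 6): (-3, 3, 4), (4, 5, -2), (-2, 7, 1), (1, 7, -2), (-2, 5, 4), (4, 3, -3)
cycles differ ⇒ inequivalent

no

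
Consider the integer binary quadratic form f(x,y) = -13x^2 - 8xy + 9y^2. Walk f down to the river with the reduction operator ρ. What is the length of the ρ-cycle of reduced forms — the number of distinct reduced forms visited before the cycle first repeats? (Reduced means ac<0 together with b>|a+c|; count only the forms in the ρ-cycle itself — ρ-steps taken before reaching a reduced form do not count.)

D = 532, ⌊√D⌋ = 23
descent: ρ → (9,8,-13)  [lands on river]
river: ρ → (-13,18,4)
river: ρ → (4,22,-3)
river: ρ → (-3,20,11)
river: ρ → (11,2,-12)
river: ρ → (-12,22,1)
river: ρ → (1,22,-12)
river: ρ → (-12,2,11)
river: ρ → (11,20,-3)
river: ρ → (-3,22,4)
river: ρ → (4,18,-13)
river: ρ → (-13,8,9)
river: ρ → (9,10,-12)
river: ρ → (-12,14,7)
river: ρ → (7,14,-12)
river: ρ → (-12,10,9)
ρ-cycle length = 16 (tail of 1 descent step not counted)

16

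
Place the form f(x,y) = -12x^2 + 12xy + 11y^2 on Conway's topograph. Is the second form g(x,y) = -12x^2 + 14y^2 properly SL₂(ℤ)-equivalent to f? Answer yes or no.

D₁ = 672, D₂ = 672
river cycle of f (length 6): (11, 10, -13), (-13, 16, 8), (8, 16, -13), (-13, 10, 11), (11, 12, -12), (-12, 12, 11)
river cycle of g (length 2): (-12, 24, 2), (2, 24, -12)
cycles differ ⇒ inequivalent

no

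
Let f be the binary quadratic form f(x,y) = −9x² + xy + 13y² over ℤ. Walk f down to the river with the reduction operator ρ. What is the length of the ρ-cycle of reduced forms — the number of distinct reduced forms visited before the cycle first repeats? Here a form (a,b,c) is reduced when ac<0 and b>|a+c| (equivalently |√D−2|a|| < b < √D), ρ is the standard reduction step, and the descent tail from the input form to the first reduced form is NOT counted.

D = 469, ⌊√D⌋ = 21
descent: ρ → (13,-1,-9)
descent: ρ → (-9,19,3)  [lands on river]
river: ρ → (3,17,-15)
river: ρ → (-15,13,5)
river: ρ → (5,17,-9)
ρ-cycle length = 4 (tail of 2 descent steps not counted)

4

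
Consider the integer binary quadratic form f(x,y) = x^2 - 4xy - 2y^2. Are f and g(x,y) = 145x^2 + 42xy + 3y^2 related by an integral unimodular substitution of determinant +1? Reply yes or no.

D₁ = 24, D₂ = 24
river cycle of f (length 2): (-2, 4, 1), (1, 4, -2)
river cycle of g (length 2): (-2, 4, 1), (1, 4, -2)
cycles coincide ⇒ equivalent

yes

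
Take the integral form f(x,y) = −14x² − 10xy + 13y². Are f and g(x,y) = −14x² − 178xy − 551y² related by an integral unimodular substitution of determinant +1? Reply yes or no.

D₁ = 828, D₂ = 828
river cycle of f (length 8): (13, 10, -14), (-14, 18, 9), (9, 18, -14), (-14, 10, 13), (13, 16, -11), (-11, 28, 1), (1, 28, -11), (-11, 16, 13)
river cycle of g (length 8): (-14, 18, 9), (9, 18, -14), (-14, 10, 13), (13, 16, -11), (-11, 28, 1), (1, 28, -11), (-11, 16, 13), (13, 10, -14)
cycles coincide ⇒ equivalent

yes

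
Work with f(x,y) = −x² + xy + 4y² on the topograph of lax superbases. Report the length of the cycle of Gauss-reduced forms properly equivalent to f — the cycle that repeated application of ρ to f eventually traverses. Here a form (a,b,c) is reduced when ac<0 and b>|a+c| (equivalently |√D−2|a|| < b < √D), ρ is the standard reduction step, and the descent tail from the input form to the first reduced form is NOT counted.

D = 17, ⌊√D⌋ = 4
descent: ρ → (4,-1,-1)
descent: ρ → (-1,3,2)  [lands on river]
river: ρ → (2,1,-2)
river: ρ → (-2,3,1)
river: ρ → (1,3,-2)
river: ρ → (-2,1,2)
river: ρ → (2,3,-1)
ρ-cycle length = 6 (tail of 2 descent steps not counted)

6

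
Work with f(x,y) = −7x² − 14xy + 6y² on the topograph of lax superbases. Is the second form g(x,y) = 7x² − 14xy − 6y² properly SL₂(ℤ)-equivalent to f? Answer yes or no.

D₁ = 364, D₂ = 364
river cycle of f (length 8): (6, 14, -7), (-7, 14, 6), (6, 10, -11), (-11, 12, 5), (5, 18, -2), (-2, 18, 5), (5, 12, -11), (-11, 10, 6)
river cycle of g (length 8): (-6, 14, 7), (7, 14, -6), (-6, 10, 11), (11, 12, -5), (-5, 18, 2), (2, 18, -5), (-5, 12, 11), (11, 10, -6)
cycles differ ⇒ inequivalent

no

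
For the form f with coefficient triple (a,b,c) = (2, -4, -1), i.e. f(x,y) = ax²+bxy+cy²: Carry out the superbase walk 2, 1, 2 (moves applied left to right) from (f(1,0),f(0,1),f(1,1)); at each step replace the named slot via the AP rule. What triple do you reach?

start (2,-1,-3) = (f(1,0),f(0,1),f(1,1))
replace slot 2: 2·(2+(-3)) − (-1) = -1 → (2,-1,-3)
replace slot 1: 2·((-1)+(-3)) − 2 = -10 → (-10,-1,-3)
replace slot 2: 2·((-10)+(-3)) − (-1) = -25 → (-10,-25,-3)

-10,-25,-3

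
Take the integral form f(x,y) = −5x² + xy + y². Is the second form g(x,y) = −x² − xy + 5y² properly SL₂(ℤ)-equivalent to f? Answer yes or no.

D₁ = 21, D₂ = 21
river cycle of f (length 2): (1, 3, -3), (-3, 3, 1)
river cycle of g (length 2): (-1, 3, 3), (3, 3, -1)
cycles differ ⇒ inequivalent

no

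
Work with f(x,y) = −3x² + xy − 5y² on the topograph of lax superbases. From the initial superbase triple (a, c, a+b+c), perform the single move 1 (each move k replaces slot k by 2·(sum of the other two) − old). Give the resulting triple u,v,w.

start (-3,-5,-7) = (f(1,0),f(0,1),f(1,1))
replace slot 1: 2·((-5)+(-7)) − (-3) = -21 → (-21,-5,-7)

-21,-5,-7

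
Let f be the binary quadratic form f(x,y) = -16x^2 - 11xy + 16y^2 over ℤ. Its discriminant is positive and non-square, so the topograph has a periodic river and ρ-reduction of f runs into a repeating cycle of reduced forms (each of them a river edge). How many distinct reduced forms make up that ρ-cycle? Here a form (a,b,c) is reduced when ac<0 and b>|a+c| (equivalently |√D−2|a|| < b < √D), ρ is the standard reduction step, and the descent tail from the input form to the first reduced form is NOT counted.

D = 1145, ⌊√D⌋ = 33
descent: ρ → (16,11,-16)  [lands on river]
river: ρ → (-16,21,11)
river: ρ → (11,23,-14)
river: ρ → (-14,33,1)
river: ρ → (1,33,-14)
river: ρ → (-14,23,11)
river: ρ → (11,21,-16)
river: ρ → (-16,11,16)
river: ρ → (16,21,-11)
river: ρ → (-11,23,14)
river: ρ → (14,33,-1)
river: ρ → (-1,33,14)
river: ρ → (14,23,-11)
river: ρ → (-11,21,16)
ρ-cycle length = 14 (tail of 1 descent step not counted)

14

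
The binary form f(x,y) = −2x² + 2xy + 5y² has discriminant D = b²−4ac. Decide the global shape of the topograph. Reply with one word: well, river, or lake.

D = b²−4ac = 2² − 4·(-2)·5 = 44
D > 0 non-square ⇒ indefinite ⇒ periodic river

river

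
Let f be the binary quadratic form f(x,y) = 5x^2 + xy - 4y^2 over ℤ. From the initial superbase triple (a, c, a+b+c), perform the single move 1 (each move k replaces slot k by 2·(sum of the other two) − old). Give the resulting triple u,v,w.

start (5,-4,2) = (f(1,0),f(0,1),f(1,1))
replace slot 1: 2·((-4)+2) − 5 = -9 → (-9,-4,2)

-9,-4,2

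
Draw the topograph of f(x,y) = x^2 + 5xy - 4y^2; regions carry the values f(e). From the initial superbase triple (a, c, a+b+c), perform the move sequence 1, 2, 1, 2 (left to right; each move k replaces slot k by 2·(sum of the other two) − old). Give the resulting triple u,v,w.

start (1,-4,2) = (f(1,0),f(0,1),f(1,1))
replace slot 1: 2·((-4)+2) − 1 = -5 → (-5,-4,2)
replace slot 2: 2·((-5)+2) − (-4) = -2 → (-5,-2,2)
replace slot 1: 2·((-2)+2) − (-5) = 5 → (5,-2,2)
replace slot 2: 2·(5+2) − (-2) = 16 → (5,16,2)

5,16,2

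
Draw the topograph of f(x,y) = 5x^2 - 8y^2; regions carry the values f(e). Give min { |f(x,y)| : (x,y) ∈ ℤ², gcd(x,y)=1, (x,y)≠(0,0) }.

descent: ρ → (-8,0,5)
descent: ρ → (5,10,-3)  [lands on river]
river: ρ → (-3,8,8)
river: ρ → (8,8,-3)
river: ρ → (-3,10,5)
closes: descent 2, river 4
min |a| on river = 3

3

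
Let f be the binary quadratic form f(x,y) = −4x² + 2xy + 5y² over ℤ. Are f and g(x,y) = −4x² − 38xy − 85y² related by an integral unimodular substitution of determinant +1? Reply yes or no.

D₁ = 84, D₂ = 84
river cycle of f (length 6): (5, 8, -1), (-1, 8, 5), (5, 2, -4), (-4, 6, 3), (3, 6, -4), (-4, 2, 5)
river cycle of g (length 6): (-4, 2, 5), (5, 8, -1), (-1, 8, 5), (5, 2, -4), (-4, 6, 3), (3, 6, -4)
cycles coincide ⇒ equivalent

yes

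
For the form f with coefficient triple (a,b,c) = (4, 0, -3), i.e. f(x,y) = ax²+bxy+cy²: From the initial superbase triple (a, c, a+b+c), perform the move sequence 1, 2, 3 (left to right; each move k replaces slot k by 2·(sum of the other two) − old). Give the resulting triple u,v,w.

start (4,-3,1) = (f(1,0),f(0,1),f(1,1))
replace slot 1: 2·((-3)+1) − 4 = -8 → (-8,-3,1)
replace slot 2: 2·((-8)+1) − (-3) = -11 → (-8,-11,1)
replace slot 3: 2·((-8)+(-11)) − 1 = -39 → (-8,-11,-39)

-8,-11,-39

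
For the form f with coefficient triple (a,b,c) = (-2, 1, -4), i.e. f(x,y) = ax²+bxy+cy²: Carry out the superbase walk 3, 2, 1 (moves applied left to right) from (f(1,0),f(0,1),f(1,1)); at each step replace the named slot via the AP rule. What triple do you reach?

start (-2,-4,-5) = (f(1,0),f(0,1),f(1,1))
replace slot 3: 2·((-2)+(-4)) − (-5) = -7 → (-2,-4,-7)
replace slot 2: 2·((-2)+(-7)) − (-4) = -14 → (-2,-14,-7)
replace slot 1: 2·((-14)+(-7)) − (-2) = -40 → (-40,-14,-7)

-40,-14,-7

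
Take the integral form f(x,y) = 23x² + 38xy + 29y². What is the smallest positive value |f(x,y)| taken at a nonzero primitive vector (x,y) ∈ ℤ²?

translate: b→-8 (≡38 mod 46), so (23,38,29)→(23,-8,14)
flip: (23,-8,14)→(14,8,23)
reduced (well bottom): (14,8,23) with a≤c, −a<b≤a
well minimum = a = 14

14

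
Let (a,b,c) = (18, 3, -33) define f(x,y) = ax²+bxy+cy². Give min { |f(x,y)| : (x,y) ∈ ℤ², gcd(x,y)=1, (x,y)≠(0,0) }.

descent: ρ → (-33,-3,18)
descent: ρ → (18,39,-12)  [lands on river]
river: ρ → (-12,33,27)
river: ρ → (27,21,-18)
river: ρ → (-18,15,30)
river: ρ → (30,45,-3)
river: ρ → (-3,45,30)
river: ρ → (30,15,-18)
river: ρ → (-18,21,27)
river: ρ → (27,33,-12)
river: ρ → (-12,39,18)
river: ρ → (18,33,-18)
river: ρ → (-18,39,12)
river: ρ → (12,33,-27)
river: ρ → (-27,21,18)
river: ρ → (18,15,-30)
river: ρ → (-30,45,3)
river: ρ → (3,45,-30)
river: ρ → (-30,15,18)
river: ρ → (18,21,-27)
river: ρ → (-27,33,12)
river: ρ → (12,39,-18)
river: ρ → (-18,33,18)
closes: descent 2, river 22
min |a| on river = 3

3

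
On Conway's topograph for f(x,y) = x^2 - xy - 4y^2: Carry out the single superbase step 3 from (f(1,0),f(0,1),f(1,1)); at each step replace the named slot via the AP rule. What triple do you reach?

start (1,-4,-4) = (f(1,0),f(0,1),f(1,1))
replace slot 3: 2·(1+(-4)) − (-4) = -2 → (1,-4,-2)

1,-4,-2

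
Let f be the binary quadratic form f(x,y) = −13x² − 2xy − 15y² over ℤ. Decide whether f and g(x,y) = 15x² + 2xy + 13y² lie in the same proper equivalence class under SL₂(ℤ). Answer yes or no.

D₁ = -776, D₂ = -776
f is negative-definite; reduce −f:
−f: reduced (well bottom): (13,2,15) with a≤c, −a<b≤a
flip sign back: reduced form of f is (-13,-2,-15)
g: flip: (15,2,13)→(13,-2,15)
g: reduced (well bottom): (13,-2,15) with a≤c, −a<b≤a
reduced forms (-13, -2, -15) vs (13, -2, 15) ⇒ inequivalent

no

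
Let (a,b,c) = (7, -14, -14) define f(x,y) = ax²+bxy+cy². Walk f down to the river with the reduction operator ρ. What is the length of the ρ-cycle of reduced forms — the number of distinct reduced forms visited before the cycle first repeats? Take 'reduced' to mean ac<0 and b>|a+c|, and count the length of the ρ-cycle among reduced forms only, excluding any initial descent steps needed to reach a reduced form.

D = 588, ⌊√D⌋ = 24
descent: ρ → (-14,14,7)  [lands on river]
river: ρ → (7,14,-14)
ρ-cycle length = 2 (tail of 1 descent step not counted)

2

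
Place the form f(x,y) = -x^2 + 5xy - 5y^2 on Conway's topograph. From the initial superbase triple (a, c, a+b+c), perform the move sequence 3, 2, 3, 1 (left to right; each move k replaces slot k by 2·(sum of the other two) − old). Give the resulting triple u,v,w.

start (-1,-5,-1) = (f(1,0),f(0,1),f(1,1))
replace slot 3: 2·((-1)+(-5)) − (-1) = -11 → (-1,-5,-11)
replace slot 2: 2·((-1)+(-11)) − (-5) = -19 → (-1,-19,-11)
replace slot 3: 2·((-1)+(-19)) − (-11) = -29 → (-1,-19,-29)
replace slot 1: 2·((-19)+(-29)) − (-1) = -95 → (-95,-19,-29)

-95,-19,-29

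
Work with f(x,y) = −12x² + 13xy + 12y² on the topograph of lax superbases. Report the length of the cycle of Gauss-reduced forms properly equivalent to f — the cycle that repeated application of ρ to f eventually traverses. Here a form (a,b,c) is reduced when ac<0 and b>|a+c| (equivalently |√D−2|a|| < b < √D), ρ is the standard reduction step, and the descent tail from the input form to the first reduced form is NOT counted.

D = 745, ⌊√D⌋ = 27
river: ρ → (12,11,-13)
river: ρ → (-13,15,10)
river: ρ → (10,25,-3)
river: ρ → (-3,23,18)
river: ρ → (18,13,-8)
river: ρ → (-8,19,12)
river: ρ → (12,5,-15)
river: ρ → (-15,25,2)
river: ρ → (2,27,-2)
river: ρ → (-2,25,15)
river: ρ → (15,5,-12)
river: ρ → (-12,19,8)
river: ρ → (8,13,-18)
river: ρ → (-18,23,3)
river: ρ → (3,25,-10)
river: ρ → (-10,15,13)
river: ρ → (13,11,-12)
river: ρ → (-12,13,12)
ρ-cycle length = 18 (tail of 0 descent steps not counted)

18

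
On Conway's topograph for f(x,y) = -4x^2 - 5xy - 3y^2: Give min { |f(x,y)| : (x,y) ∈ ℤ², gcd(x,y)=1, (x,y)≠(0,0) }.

translate: b→-3 (≡5 mod 8), so (4,5,3)→(4,-3,2)
flip: (4,-3,2)→(2,3,4)
translate: b→-1 (≡3 mod 4), so (2,3,4)→(2,-1,3)
reduced (well bottom): (2,-1,3) with a≤c, −a<b≤a
well minimum |f| = |-2| = 2 (negative-definite)

2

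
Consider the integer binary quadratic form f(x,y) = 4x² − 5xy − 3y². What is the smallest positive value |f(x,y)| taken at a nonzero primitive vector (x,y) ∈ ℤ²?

descent: ρ → (-3,5,4)  [lands on river]
river: ρ → (4,3,-4)
river: ρ → (-4,5,3)
river: ρ → (3,7,-2)
river: ρ → (-2,5,6)
river: ρ → (6,7,-1)
river: ρ → (-1,7,6)
river: ρ → (6,5,-2)
river: ρ → (-2,7,3)
river: ρ → (3,5,-4)
river: ρ → (-4,3,4)
river: ρ → (4,5,-3)
river: ρ → (-3,7,2)
river: ρ → (2,5,-6)
river: ρ → (-6,7,1)
river: ρ → (1,7,-6)
river: ρ → (-6,5,2)
river: ρ → (2,7,-3)
closes: descent 1, river 18
min |a| on river = 1

1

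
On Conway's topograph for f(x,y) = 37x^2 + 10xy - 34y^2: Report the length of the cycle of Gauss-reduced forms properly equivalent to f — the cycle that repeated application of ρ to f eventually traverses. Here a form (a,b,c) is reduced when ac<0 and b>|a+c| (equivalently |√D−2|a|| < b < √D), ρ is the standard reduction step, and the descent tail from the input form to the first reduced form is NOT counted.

D = 5132, ⌊√D⌋ = 71
river: ρ → (-34,58,13)
river: ρ → (13,46,-58)
river: ρ → (-58,70,1)
river: ρ → (1,70,-58)
river: ρ → (-58,46,13)
river: ρ → (13,58,-34)
river: ρ → (-34,10,37)
river: ρ → (37,64,-7)
river: ρ → (-7,62,46)
river: ρ → (46,30,-23)
river: ρ → (-23,62,14)
river: ρ → (14,50,-47)
river: ρ → (-47,44,17)
river: ρ → (17,58,-26)
river: ρ → (-26,46,29)
river: ρ → (29,70,-2)
river: ρ → (-2,70,29)
river: ρ → (29,46,-26)
river: ρ → (-26,58,17)
river: ρ → (17,44,-47)
river: ρ → (-47,50,14)
river: ρ → (14,62,-23)
river: ρ → (-23,30,46)
river: ρ → (46,62,-7)
river: ρ → (-7,64,37)
river: ρ → (37,10,-34)
ρ-cycle length = 26 (tail of 0 descent steps not counted)

26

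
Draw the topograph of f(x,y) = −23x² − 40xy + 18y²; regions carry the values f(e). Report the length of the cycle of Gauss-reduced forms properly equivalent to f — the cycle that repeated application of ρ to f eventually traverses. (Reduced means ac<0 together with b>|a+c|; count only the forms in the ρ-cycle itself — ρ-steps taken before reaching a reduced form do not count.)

D = 3256, ⌊√D⌋ = 57
descent: ρ → (18,40,-23)  [lands on river]
river: ρ → (-23,52,6)
river: ρ → (6,56,-5)
river: ρ → (-5,54,17)
river: ρ → (17,48,-14)
river: ρ → (-14,36,35)
river: ρ → (35,34,-15)
river: ρ → (-15,56,2)
river: ρ → (2,56,-15)
river: ρ → (-15,34,35)
river: ρ → (35,36,-14)
river: ρ → (-14,48,17)
river: ρ → (17,54,-5)
river: ρ → (-5,56,6)
river: ρ → (6,52,-23)
river: ρ → (-23,40,18)
river: ρ → (18,32,-31)
river: ρ → (-31,30,19)
river: ρ → (19,46,-15)
river: ρ → (-15,44,22)
river: ρ → (22,44,-15)
river: ρ → (-15,46,19)
river: ρ → (19,30,-31)
river: ρ → (-31,32,18)
ρ-cycle length = 24 (tail of 1 descent step not counted)

24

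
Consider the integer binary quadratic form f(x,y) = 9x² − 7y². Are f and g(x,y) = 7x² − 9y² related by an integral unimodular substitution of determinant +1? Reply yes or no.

D₁ = 252, D₂ = 252
river cycle of f (length 2): (-7, 14, 2), (2, 14, -7)
river cycle of g (length 2): (7, 14, -2), (-2, 14, 7)
cycles differ ⇒ inequivalent

no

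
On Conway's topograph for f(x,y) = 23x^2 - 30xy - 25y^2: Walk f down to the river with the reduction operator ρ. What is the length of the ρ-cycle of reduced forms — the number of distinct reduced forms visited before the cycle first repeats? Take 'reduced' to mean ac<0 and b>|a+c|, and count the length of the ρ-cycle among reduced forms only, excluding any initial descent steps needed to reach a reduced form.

D = 3200, ⌊√D⌋ = 56
descent: ρ → (-25,30,23)  [lands on river]
river: ρ → (23,16,-32)
river: ρ → (-32,48,7)
river: ρ → (7,50,-25)
river: ρ → (-25,50,7)
river: ρ → (7,48,-32)
river: ρ → (-32,16,23)
river: ρ → (23,30,-25)
river: ρ → (-25,20,28)
river: ρ → (28,36,-17)
river: ρ → (-17,32,32)
river: ρ → (32,32,-17)
river: ρ → (-17,36,28)
river: ρ → (28,20,-25)
ρ-cycle length = 14 (tail of 1 descent step not counted)

14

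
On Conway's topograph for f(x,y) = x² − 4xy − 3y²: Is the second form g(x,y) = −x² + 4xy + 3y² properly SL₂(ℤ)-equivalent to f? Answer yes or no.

D₁ = 28, D₂ = 28
river cycle of f (length 4): (-3, 4, 1), (1, 4, -3), (-3, 2, 2), (2, 2, -3)
river cycle of g (length 4): (3, 2, -2), (-2, 2, 3), (3, 4, -1), (-1, 4, 3)
cycles differ ⇒ inequivalent

no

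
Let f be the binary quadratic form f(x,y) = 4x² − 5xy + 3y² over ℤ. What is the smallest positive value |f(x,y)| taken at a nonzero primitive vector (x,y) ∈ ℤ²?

translate: b→3 (≡-5 mod 8), so (4,-5,3)→(4,3,2)
flip: (4,3,2)→(2,-3,4)
translate: b→1 (≡-3 mod 4), so (2,-3,4)→(2,1,3)
reduced (well bottom): (2,1,3) with a≤c, −a<b≤a
well minimum = a = 2

2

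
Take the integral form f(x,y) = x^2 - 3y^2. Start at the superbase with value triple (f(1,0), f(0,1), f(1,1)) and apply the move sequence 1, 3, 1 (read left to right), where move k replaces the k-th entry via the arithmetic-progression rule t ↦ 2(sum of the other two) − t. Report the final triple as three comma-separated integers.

start (1,-3,-2) = (f(1,0),f(0,1),f(1,1))
replace slot 1: 2·((-3)+(-2)) − 1 = -11 → (-11,-3,-2)
replace slot 3: 2·((-11)+(-3)) − (-2) = -26 → (-11,-3,-26)
replace slot 1: 2·((-3)+(-26)) − (-11) = -47 → (-47,-3,-26)

-47,-3,-26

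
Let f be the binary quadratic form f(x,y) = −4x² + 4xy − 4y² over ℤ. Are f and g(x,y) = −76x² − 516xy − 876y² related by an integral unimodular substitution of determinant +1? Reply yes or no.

D₁ = -48, D₂ = -48
f is negative-definite; reduce −f:
−f: translate: b→4 (≡-4 mod 8), so (4,-4,4)→(4,4,4)
−f: reduced (well bottom): (4,4,4) with a≤c, −a<b≤a
flip sign back: reduced form of f is (-4,-4,-4)
g is negative-definite; reduce −g:
−g: translate: b→60 (≡516 mod 152), so (76,516,876)→(76,60,12)
−g: flip: (76,60,12)→(12,-60,76)
−g: translate: b→12 (≡-60 mod 24), so (12,-60,76)→(12,12,4)
−g: flip: (12,12,4)→(4,-12,12)
−g: translate: b→4 (≡-12 mod 8), so (4,-12,12)→(4,4,4)
−g: reduced (well bottom): (4,4,4) with a≤c, −a<b≤a
flip sign back: reduced form of g is (-4,-4,-4)
reduced forms (-4, -4, -4) vs (-4, -4, -4) ⇒ equivalent

yes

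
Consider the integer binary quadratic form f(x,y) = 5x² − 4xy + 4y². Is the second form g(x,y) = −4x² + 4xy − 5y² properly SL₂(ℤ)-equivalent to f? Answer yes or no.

D₁ = -64, D₂ = -64
f: flip: (5,-4,4)→(4,4,5)
f: reduced (well bottom): (4,4,5) with a≤c, −a<b≤a
g is negative-definite; reduce −g:
−g: translate: b→4 (≡-4 mod 8), so (4,-4,5)→(4,4,5)
−g: reduced (well bottom): (4,4,5) with a≤c, −a<b≤a
flip sign back: reduced form of g is (-4,-4,-5)
reduced forms (4, 4, 5) vs (-4, -4, -5) ⇒ inequivalent

no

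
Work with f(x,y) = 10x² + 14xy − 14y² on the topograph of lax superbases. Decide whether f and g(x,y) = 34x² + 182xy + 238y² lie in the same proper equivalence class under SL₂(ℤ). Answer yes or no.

D₁ = 756, D₂ = 756
river cycle of f (length 4): (-14, 14, 10), (10, 26, -2), (-2, 26, 10), (10, 14, -14)
river cycle of g (length 4): (-2, 26, 10), (10, 14, -14), (-14, 14, 10), (10, 26, -2)
cycles coincide ⇒ equivalent

yes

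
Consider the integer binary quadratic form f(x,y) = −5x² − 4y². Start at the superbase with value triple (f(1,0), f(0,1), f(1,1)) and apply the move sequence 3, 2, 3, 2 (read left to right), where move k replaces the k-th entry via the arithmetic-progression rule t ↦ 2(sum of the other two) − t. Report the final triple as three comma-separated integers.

start (-5,-4,-9) = (f(1,0),f(0,1),f(1,1))
replace slot 3: 2·((-5)+(-4)) − (-9) = -9 → (-5,-4,-9)
replace slot 2: 2·((-5)+(-9)) − (-4) = -24 → (-5,-24,-9)
replace slot 3: 2·((-5)+(-24)) − (-9) = -49 → (-5,-24,-49)
replace slot 2: 2·((-5)+(-49)) − (-24) = -84 → (-5,-84,-49)

-5,-84,-49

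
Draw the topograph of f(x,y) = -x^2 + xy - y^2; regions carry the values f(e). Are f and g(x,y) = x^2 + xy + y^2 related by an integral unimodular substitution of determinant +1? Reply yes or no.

D₁ = -3, D₂ = -3
f is negative-definite; reduce −f:
−f: translate: b→1 (≡-1 mod 2), so (1,-1,1)→(1,1,1)
−f: reduced (well bottom): (1,1,1) with a≤c, −a<b≤a
flip sign back: reduced form of f is (-1,-1,-1)
g: reduced (well bottom): (1,1,1) with a≤c, −a<b≤a
reduced forms (-1, -1, -1) vs (1, 1, 1) ⇒ inequivalent

no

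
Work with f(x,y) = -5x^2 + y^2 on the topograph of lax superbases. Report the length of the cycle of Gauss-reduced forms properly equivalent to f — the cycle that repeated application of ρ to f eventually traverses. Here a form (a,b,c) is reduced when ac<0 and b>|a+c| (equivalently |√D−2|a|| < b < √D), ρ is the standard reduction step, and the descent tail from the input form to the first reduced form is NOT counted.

D = 20, ⌊√D⌋ = 4
descent: ρ → (1,4,-1)  [lands on river]
river: ρ → (-1,4,1)
ρ-cycle length = 2 (tail of 1 descent step not counted)

2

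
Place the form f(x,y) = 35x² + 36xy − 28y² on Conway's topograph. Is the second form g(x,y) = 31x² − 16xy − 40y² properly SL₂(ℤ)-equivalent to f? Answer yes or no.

D₁ = 5216, D₂ = 5216
river cycle of f (length 8): (-28, 20, 43), (43, 66, -5), (-5, 64, 56), (56, 48, -13), (-13, 56, 40), (40, 24, -29), (-29, 34, 35), (35, 36, -28)
river cycle of g (length 8): (-40, 16, 31), (31, 46, -25), (-25, 54, 23), (23, 38, -41), (-41, 44, 20), (20, 36, -49), (-49, 62, 7), (7, 64, -40)
cycles differ ⇒ inequivalent

no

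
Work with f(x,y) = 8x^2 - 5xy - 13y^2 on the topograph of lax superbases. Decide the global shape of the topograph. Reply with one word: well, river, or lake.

D = b²−4ac = (-5)² − 4·8·(-13) = 441
D = 21² is a perfect square ⇒ form factors over ℤ ⇒ lakes

lake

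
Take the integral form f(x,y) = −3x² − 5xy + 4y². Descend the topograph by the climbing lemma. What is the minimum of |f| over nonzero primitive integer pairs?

descent: ρ → (4,5,-3)  [lands on river]
river: ρ → (-3,7,2)
river: ρ → (2,5,-6)
river: ρ → (-6,7,1)
river: ρ → (1,7,-6)
river: ρ → (-6,5,2)
river: ρ → (2,7,-3)
river: ρ → (-3,5,4)
river: ρ → (4,3,-4)
river: ρ → (-4,5,3)
river: ρ → (3,7,-2)
river: ρ → (-2,5,6)
river: ρ → (6,7,-1)
river: ρ → (-1,7,6)
river: ρ → (6,5,-2)
river: ρ → (-2,7,3)
river: ρ → (3,5,-4)
river: ρ → (-4,3,4)
closes: descent 1, river 18
min |a| on river = 1

1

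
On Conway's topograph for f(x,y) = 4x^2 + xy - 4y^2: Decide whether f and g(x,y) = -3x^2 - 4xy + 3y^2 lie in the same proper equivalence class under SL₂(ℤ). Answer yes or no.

D₁ = 65, D₂ = 52
discriminants differ ⇒ not SL₂(ℤ)-equivalent

no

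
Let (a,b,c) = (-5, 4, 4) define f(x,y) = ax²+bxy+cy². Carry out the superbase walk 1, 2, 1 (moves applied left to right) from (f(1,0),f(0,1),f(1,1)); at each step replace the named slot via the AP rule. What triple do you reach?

start (-5,4,3) = (f(1,0),f(0,1),f(1,1))
replace slot 1: 2·(4+3) − (-5) = 19 → (19,4,3)
replace slot 2: 2·(19+3) − 4 = 40 → (19,40,3)
replace slot 1: 2·(40+3) − 19 = 67 → (67,40,3)

67,40,3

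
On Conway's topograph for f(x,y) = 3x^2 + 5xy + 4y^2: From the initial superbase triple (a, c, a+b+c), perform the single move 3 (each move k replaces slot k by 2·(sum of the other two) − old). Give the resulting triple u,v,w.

start (3,4,12) = (f(1,0),f(0,1),f(1,1))
replace slot 3: 2·(3+4) − 12 = 2 → (3,4,2)

3,4,2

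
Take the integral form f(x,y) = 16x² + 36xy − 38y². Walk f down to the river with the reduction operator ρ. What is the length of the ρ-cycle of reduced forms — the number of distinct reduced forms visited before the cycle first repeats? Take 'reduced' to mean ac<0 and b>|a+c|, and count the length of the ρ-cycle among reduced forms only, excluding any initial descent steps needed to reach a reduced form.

D = 3728, ⌊√D⌋ = 61
river: ρ → (-38,40,14)
river: ρ → (14,44,-32)
river: ρ → (-32,20,26)
river: ρ → (26,32,-26)
river: ρ → (-26,20,32)
river: ρ → (32,44,-14)
river: ρ → (-14,40,38)
river: ρ → (38,36,-16)
river: ρ → (-16,60,2)
river: ρ → (2,60,-16)
river: ρ → (-16,36,38)
river: ρ → (38,40,-14)
river: ρ → (-14,44,32)
river: ρ → (32,20,-26)
river: ρ → (-26,32,26)
river: ρ → (26,20,-32)
river: ρ → (-32,44,14)
river: ρ → (14,40,-38)
river: ρ → (-38,36,16)
river: ρ → (16,60,-2)
river: ρ → (-2,60,16)
river: ρ → (16,36,-38)
ρ-cycle length = 22 (tail of 0 descent steps not counted)

22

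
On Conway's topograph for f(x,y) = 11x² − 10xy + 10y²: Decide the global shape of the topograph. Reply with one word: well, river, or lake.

D = b²−4ac = (-10)² − 4·11·10 = -340
D < 0 ⇒ definite ⇒ every region one sign ⇒ single well

well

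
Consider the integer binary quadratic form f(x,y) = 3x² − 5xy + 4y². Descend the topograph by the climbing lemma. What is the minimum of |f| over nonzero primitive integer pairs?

translate: b→1 (≡-5 mod 6), so (3,-5,4)→(3,1,2)
flip: (3,1,2)→(2,-1,3)
reduced (well bottom): (2,-1,3) with a≤c, −a<b≤a
well minimum = a = 2

2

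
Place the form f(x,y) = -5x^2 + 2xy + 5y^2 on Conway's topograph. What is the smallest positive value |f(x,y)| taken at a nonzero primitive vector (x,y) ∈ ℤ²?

river: ρ → (5,8,-2)
river: ρ → (-2,8,5)
river: ρ → (5,2,-5)
river: ρ → (-5,8,2)
river: ρ → (2,8,-5)
river: ρ → (-5,2,5)
closes: descent 0, river 6
min |a| on river = 2

2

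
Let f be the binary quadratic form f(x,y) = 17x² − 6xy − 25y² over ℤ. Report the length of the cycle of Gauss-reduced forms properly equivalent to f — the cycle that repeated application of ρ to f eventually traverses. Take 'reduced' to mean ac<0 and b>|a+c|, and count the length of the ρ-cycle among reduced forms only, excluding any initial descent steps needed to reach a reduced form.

D = 1736, ⌊√D⌋ = 41
descent: ρ → (-25,6,17)
descent: ρ → (17,28,-14)  [lands on river]
river: ρ → (-14,28,17)
river: ρ → (17,40,-2)
river: ρ → (-2,40,17)
ρ-cycle length = 4 (tail of 2 descent steps not counted)

4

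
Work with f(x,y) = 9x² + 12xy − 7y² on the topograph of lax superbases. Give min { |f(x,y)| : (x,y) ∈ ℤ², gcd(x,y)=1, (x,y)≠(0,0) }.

river: ρ → (-7,16,5)
river: ρ → (5,14,-10)
river: ρ → (-10,6,9)
river: ρ → (9,12,-7)
closes: descent 0, river 4
min |a| on river = 5

5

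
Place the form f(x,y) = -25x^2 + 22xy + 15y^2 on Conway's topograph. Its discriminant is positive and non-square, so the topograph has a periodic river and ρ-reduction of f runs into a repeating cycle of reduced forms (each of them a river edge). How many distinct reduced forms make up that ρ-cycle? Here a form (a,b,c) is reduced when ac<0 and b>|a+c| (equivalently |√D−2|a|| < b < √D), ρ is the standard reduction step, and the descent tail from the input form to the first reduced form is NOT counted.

D = 1984, ⌊√D⌋ = 44
river: ρ → (15,38,-9)
river: ρ → (-9,34,23)
river: ρ → (23,12,-20)
river: ρ → (-20,28,15)
river: ρ → (15,32,-16)
river: ρ → (-16,32,15)
river: ρ → (15,28,-20)
river: ρ → (-20,12,23)
river: ρ → (23,34,-9)
river: ρ → (-9,38,15)
river: ρ → (15,22,-25)
river: ρ → (-25,28,12)
river: ρ → (12,44,-1)
river: ρ → (-1,44,12)
river: ρ → (12,28,-25)
river: ρ → (-25,22,15)
ρ-cycle length = 16 (tail of 0 descent steps not counted)

16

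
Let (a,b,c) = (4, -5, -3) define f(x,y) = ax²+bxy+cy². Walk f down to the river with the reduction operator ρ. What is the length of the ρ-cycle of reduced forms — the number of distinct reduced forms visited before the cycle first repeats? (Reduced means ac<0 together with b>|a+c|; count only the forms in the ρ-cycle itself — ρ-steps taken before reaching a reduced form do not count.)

D = 73, ⌊√D⌋ = 8
descent: ρ → (-3,5,4)  [lands on river]
river: ρ → (4,3,-4)
river: ρ → (-4,5,3)
river: ρ → (3,7,-2)
river: ρ → (-2,5,6)
river: ρ → (6,7,-1)
river: ρ → (-1,7,6)
river: ρ → (6,5,-2)
river: ρ → (-2,7,3)
river: ρ → (3,5,-4)
river: ρ → (-4,3,4)
river: ρ → (4,5,-3)
river: ρ → (-3,7,2)
river: ρ → (2,5,-6)
river: ρ → (-6,7,1)
river: ρ → (1,7,-6)
river: ρ → (-6,5,2)
river: ρ → (2,7,-3)
ρ-cycle length = 18 (tail of 1 descent step not counted)

18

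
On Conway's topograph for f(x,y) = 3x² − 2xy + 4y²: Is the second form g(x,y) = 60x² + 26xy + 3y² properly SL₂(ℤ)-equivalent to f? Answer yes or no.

D₁ = -44, D₂ = -44
f: reduced (well bottom): (3,-2,4) with a≤c, −a<b≤a
g: flip: (60,26,3)→(3,-26,60)
g: translate: b→-2 (≡-26 mod 6), so (3,-26,60)→(3,-2,4)
g: reduced (well bottom): (3,-2,4) with a≤c, −a<b≤a
reduced forms (3, -2, 4) vs (3, -2, 4) ⇒ equivalent

yes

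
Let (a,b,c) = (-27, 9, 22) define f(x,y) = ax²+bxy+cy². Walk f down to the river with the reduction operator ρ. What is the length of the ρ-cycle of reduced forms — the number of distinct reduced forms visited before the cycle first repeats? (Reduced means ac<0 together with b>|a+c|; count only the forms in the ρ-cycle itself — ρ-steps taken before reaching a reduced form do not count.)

D = 2457, ⌊√D⌋ = 49
river: ρ → (22,35,-14)
river: ρ → (-14,49,1)
river: ρ → (1,49,-14)
river: ρ → (-14,35,22)
river: ρ → (22,9,-27)
river: ρ → (-27,45,4)
river: ρ → (4,43,-38)
river: ρ → (-38,33,9)
river: ρ → (9,39,-26)
river: ρ → (-26,13,22)
river: ρ → (22,31,-17)
river: ρ → (-17,37,16)
river: ρ → (16,27,-27)
river: ρ → (-27,27,16)
river: ρ → (16,37,-17)
river: ρ → (-17,31,22)
river: ρ → (22,13,-26)
river: ρ → (-26,39,9)
river: ρ → (9,33,-38)
river: ρ → (-38,43,4)
river: ρ → (4,45,-27)
river: ρ → (-27,9,22)
ρ-cycle length = 22 (tail of 0 descent steps not counted)

22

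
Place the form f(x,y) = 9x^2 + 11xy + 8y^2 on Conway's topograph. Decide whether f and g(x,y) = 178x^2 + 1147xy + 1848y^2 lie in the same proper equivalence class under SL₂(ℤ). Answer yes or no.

D₁ = -167, D₂ = -167
f: translate: b→-7 (≡11 mod 18), so (9,11,8)→(9,-7,6)
f: flip: (9,-7,6)→(6,7,9)
f: translate: b→-5 (≡7 mod 12), so (6,7,9)→(6,-5,8)
f: reduced (well bottom): (6,-5,8) with a≤c, −a<b≤a
g: translate: b→79 (≡1147 mod 356), so (178,1147,1848)→(178,79,9)
g: flip: (178,79,9)→(9,-79,178)
g: translate: b→-7 (≡-79 mod 18), so (9,-79,178)→(9,-7,6)
g: flip: (9,-7,6)→(6,7,9)
g: translate: b→-5 (≡7 mod 12), so (6,7,9)→(6,-5,8)
g: reduced (well bottom): (6,-5,8) with a≤c, −a<b≤a
reduced forms (6, -5, 8) vs (6, -5, 8) ⇒ equivalent

yes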